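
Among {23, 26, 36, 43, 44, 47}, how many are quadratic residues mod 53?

4

(23/53) = -1 → non-residue.
(26/53) = -1 → non-residue.
(36/53) = +1 → QR.
(43/53) = +1 → QR.
(44/53) = +1 → QR.
(47/53) = +1 → QR.
Total quadratic residues among the 6: 4.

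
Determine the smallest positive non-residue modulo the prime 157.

(2/157) = −1, so 2 is the smallest positive non-residue mod 157.

2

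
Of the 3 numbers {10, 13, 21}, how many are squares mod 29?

(10/29) = -1 → non-residue.
(13/29) = +1 → QR.
(21/29) = -1 → non-residue.
Total quadratic residues among the 3: 1.

1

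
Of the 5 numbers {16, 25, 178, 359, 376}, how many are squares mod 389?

(16/389) = +1 → QR.
(25/389) = +1 → QR.
(178/389) = +1 → QR.
(359/389) = +1 → QR.
(376/389) = +1 → QR.
Total quadratic residues among the 5: 5.

5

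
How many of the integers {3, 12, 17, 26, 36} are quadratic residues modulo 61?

(3/61) = +1 → QR.
(12/61) = +1 → QR.
(17/61) = -1 → non-residue.
(26/61) = -1 → non-residue.
(36/61) = +1 → QR.
Total quadratic residues among the 5: 3.

3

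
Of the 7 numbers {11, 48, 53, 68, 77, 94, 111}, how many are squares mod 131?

(11/131) = +1 → QR.
(48/131) = +1 → QR.
(53/131) = +1 → QR.
(68/131) = -1 → non-residue.
(77/131) = +1 → QR.
(94/131) = +1 → QR.
(111/131) = -1 → non-residue.
Total quadratic residues among the 7: 5.

5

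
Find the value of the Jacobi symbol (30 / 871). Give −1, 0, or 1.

-1

Pull out 2: since 871 ≡ 7 (mod 8), (2/871) = +1.
Reciprocity: 15 ≡ 3 and 871 ≡ 3 (mod 4), so (15/871) = −(871/15).
Reduce top mod 15: now compute (1/15).
Reached (1/15) = 1. Collecting the sign flips along the way, the symbol is -1.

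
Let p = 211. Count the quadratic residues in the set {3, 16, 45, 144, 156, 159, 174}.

(3/211) = -1 → non-residue.
(16/211) = +1 → QR.
(45/211) = +1 → QR.
(144/211) = +1 → QR.
(156/211) = -1 → non-residue.
(159/211) = -1 → non-residue.
(174/211) = -1 → non-residue.
Total quadratic residues among the 7: 3.

3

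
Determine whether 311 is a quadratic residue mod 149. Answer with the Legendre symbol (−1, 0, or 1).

Euler's criterion: (311/149) ≡ 13^74 (mod 149).
13^2 ≡ 20 (mod 149)
13^4 ≡ 102 (mod 149)
13^8 ≡ 123 (mod 149)
13^16 ≡ 80 (mod 149)
13^32 ≡ 142 (mod 149)
13^64 ≡ 49 (mod 149)
13^74 = 13^(64+8+2) ≡ 148 (mod 149).
Result is 148 ≡ −1, so (311/149) = −1.

-1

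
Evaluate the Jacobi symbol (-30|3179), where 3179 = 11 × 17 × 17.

1

First reduce: -30 ≡ 3149 (mod 3179).
Reciprocity: 3149 ≡ 1 and 3179 ≡ 3 (mod 4), so (3149/3179) = +(3179/3149).
Reduce top mod 3149: now compute (30/3149).
Pull out 2: since 3149 ≡ 5 (mod 8), (2/3149) = -1.
Reciprocity: 15 ≡ 3 and 3149 ≡ 1 (mod 4), so (15/3149) = +(3149/15).
Reduce top mod 15: now compute (14/15).
Pull out 2: since 15 ≡ 7 (mod 8), (2/15) = +1.
Reciprocity: 7 ≡ 3 and 15 ≡ 3 (mod 4), so (7/15) = −(15/7).
Reduce top mod 7: now compute (1/7).
Reached (1/7) = 1. Collecting the sign flips along the way, the symbol is +1.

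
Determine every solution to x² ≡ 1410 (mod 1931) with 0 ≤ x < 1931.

Since 1931 ≡ 3 (mod 4), a square root of 1410 is 1410^((1931+1)/4) = 1410^483 mod 1931.
Repeated squaring: 1410^2≡1101, 1410^4≡1464, 1410^8≡1817, 1410^16≡1410, 1410^32≡1101, 1410^64≡1464, 1410^128≡1817, 1410^256≡1410 (mod 1931).
1410^483 = 1410^(256+128+64+32+2+1) ≡ 1817 (mod 1931).
Check: 1817² = 3301489 ≡ 1410 (mod 1931). The two roots are 114 and 1817.

114, 1817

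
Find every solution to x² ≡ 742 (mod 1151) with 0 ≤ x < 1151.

Since 1151 ≡ 3 (mod 4), a square root of 742 is 742^((1151+1)/4) = 742^288 mod 1151.
Repeated squaring: 742^2≡386, 742^4≡517, 742^8≡257, 742^16≡442, 742^32≡845, 742^64≡405, 742^128≡583, 742^256≡344 (mod 1151).
742^288 = 742^(256+32) ≡ 628 (mod 1151).
Check: 628² = 394384 ≡ 742 (mod 1151). The two roots are 523 and 628.

523, 628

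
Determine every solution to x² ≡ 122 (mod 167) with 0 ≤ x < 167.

17, 150

Since 167 ≡ 3 (mod 4), a square root of 122 is 122^((167+1)/4) = 122^42 mod 167.
Repeated squaring: 122^2≡21, 122^4≡107, 122^8≡93, 122^16≡132, 122^32≡56 (mod 167).
122^42 = 122^(32+8+2) ≡ 150 (mod 167).
Check: 150² = 22500 ≡ 122 (mod 167). The two roots are 17 and 150.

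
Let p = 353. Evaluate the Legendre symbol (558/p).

-1

First reduce: 558 ≡ 205 (mod 353).
Reciprocity: 205 ≡ 1 and 353 ≡ 1 (mod 4), so (205/353) = +(353/205).
Reduce top mod 205: now compute (148/205).
Pull out 2^2: since 205 ≡ 5 (mod 8), (2/205) = -1, so (2/205)^2 = +1.
Reciprocity: 37 ≡ 1 and 205 ≡ 1 (mod 4), so (37/205) = +(205/37).
Reduce top mod 37: now compute (20/37).
Pull out 2^2: since 37 ≡ 5 (mod 8), (2/37) = -1, so (2/37)^2 = +1.
Reciprocity: 5 ≡ 1 and 37 ≡ 1 (mod 4), so (5/37) = +(37/5).
Reduce top mod 5: now compute (2/5).
Pull out 2: since 5 ≡ 5 (mod 8), (2/5) = -1.
Reached (1/5) = 1. Collecting the sign flips along the way, the symbol is -1.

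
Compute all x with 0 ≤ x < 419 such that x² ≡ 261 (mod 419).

197, 222

Since 419 ≡ 3 (mod 4), a square root of 261 is 261^((419+1)/4) = 261^105 mod 419.
Repeated squaring: 261^2≡243, 261^4≡389, 261^8≡62, 261^16≡73, 261^32≡301, 261^64≡97 (mod 419).
261^105 = 261^(64+32+8+1) ≡ 197 (mod 419).
Check: 197² = 38809 ≡ 261 (mod 419). The two roots are 197 and 222.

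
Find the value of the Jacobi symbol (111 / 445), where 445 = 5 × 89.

1

Reciprocity: 111 ≡ 3 and 445 ≡ 1 (mod 4), so (111/445) = +(445/111).
Reduce top mod 111: now compute (1/111).
Reached (1/111) = 1. Collecting the sign flips along the way, the symbol is +1.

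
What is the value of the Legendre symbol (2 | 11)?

Pull out 2: since 11 ≡ 3 (mod 8), (2/11) = -1.
Reached (1/11) = 1. Collecting the sign flips along the way, the symbol is -1.

-1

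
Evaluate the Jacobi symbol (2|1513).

1

Pull out 2: since 1513 ≡ 1 (mod 8), (2/1513) = +1.
Reached (1/1513) = 1. Collecting the sign flips along the way, the symbol is +1.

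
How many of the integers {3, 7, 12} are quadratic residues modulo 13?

(3/13) = +1 → QR.
(7/13) = -1 → non-residue.
(12/13) = +1 → QR.
Total quadratic residues among the 3: 2.

2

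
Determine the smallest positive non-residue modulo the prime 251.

(2/251) = −1, so 2 is the smallest positive non-residue mod 251.

2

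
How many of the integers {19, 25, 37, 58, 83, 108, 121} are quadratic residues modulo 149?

4

(19/149) = +1 → QR.
(25/149) = +1 → QR.
(37/149) = +1 → QR.
(58/149) = -1 → non-residue.
(83/149) = -1 → non-residue.
(108/149) = -1 → non-residue.
(121/149) = +1 → QR.
Total quadratic residues among the 7: 4.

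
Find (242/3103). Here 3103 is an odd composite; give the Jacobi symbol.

1

Pull out 2: since 3103 ≡ 7 (mod 8), (2/3103) = +1.
Reciprocity: 121 ≡ 1 and 3103 ≡ 3 (mod 4), so (121/3103) = +(3103/121).
Reduce top mod 121: now compute (78/121).
Pull out 2: since 121 ≡ 1 (mod 8), (2/121) = +1.
Reciprocity: 39 ≡ 3 and 121 ≡ 1 (mod 4), so (39/121) = +(121/39).
Reduce top mod 39: now compute (4/39).
Pull out 2^2: since 39 ≡ 7 (mod 8), (2/39) = +1, so (2/39)^2 = +1.
Reached (1/39) = 1. Collecting the sign flips along the way, the symbol is +1.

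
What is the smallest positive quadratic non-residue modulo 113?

(2/113) = +1, so 2 is a residue.
(3/113) = −1, so 3 is the smallest positive non-residue mod 113.

3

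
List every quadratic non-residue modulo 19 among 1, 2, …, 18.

Square k = 1,…,9 (k and 19−k give the same square):
1²=1, 2²=4, 3²=9, 4²=16, 5²≡6, 6²≡17, 7²≡11, 8²≡7, 9²≡5 (mod 19).
The residues are {1, 4, 5, 6, 7, 9, 11, 16, 17}; the non-residues are the remaining 9 nonzero classes.

2, 3, 8, 10, 12, 13, 14, 15, 18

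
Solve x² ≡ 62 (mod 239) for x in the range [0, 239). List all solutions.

Since 239 ≡ 3 (mod 4), a square root of 62 is 62^((239+1)/4) = 62^60 mod 239.
Repeated squaring: 62^2≡20, 62^4≡161, 62^8≡109, 62^16≡170, 62^32≡220 (mod 239).
62^60 = 62^(32+16+8+4) ≡ 121 (mod 239).
Check: 121² = 14641 ≡ 62 (mod 239). The two roots are 118 and 121.

118, 121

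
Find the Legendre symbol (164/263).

-1

Pull out 2^2: since 263 ≡ 7 (mod 8), (2/263) = +1, so (2/263)^2 = +1.
Reciprocity: 41 ≡ 1 and 263 ≡ 3 (mod 4), so (41/263) = +(263/41).
Reduce top mod 41: now compute (17/41).
Reciprocity: 17 ≡ 1 and 41 ≡ 1 (mod 4), so (17/41) = +(41/17).
Reduce top mod 17: now compute (7/17).
Reciprocity: 7 ≡ 3 and 17 ≡ 1 (mod 4), so (7/17) = +(17/7).
Reduce top mod 7: now compute (3/7).
Reciprocity: 3 ≡ 3 and 7 ≡ 3 (mod 4), so (3/7) = −(7/3).
Reduce top mod 3: now compute (1/3).
Reached (1/3) = 1. Collecting the sign flips along the way, the symbol is -1.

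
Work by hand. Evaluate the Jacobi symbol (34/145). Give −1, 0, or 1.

1

Pull out 2: since 145 ≡ 1 (mod 8), (2/145) = +1.
Reciprocity: 17 ≡ 1 and 145 ≡ 1 (mod 4), so (17/145) = +(145/17).
Reduce top mod 17: now compute (9/17).
Reciprocity: 9 ≡ 1 and 17 ≡ 1 (mod 4), so (9/17) = +(17/9).
Reduce top mod 9: now compute (8/9).
Pull out 2^3: since 9 ≡ 1 (mod 8), (2/9) = +1, so (2/9)^3 = +1.
Reached (1/9) = 1. Collecting the sign flips along the way, the symbol is +1.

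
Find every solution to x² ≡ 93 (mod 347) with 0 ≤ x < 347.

171, 176

Since 347 ≡ 3 (mod 4), a square root of 93 is 93^((347+1)/4) = 93^87 mod 347.
Repeated squaring: 93^2≡321, 93^4≡329, 93^8≡324, 93^16≡182, 93^32≡159, 93^64≡297 (mod 347).
93^87 = 93^(64+16+4+2+1) ≡ 176 (mod 347).
Check: 176² = 30976 ≡ 93 (mod 347). The two roots are 171 and 176.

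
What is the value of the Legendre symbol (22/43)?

Euler's criterion: (22/43) ≡ 22^21 (mod 43).
22^2 ≡ 11 (mod 43)
22^4 ≡ 35 (mod 43)
22^8 ≡ 21 (mod 43)
22^16 ≡ 11 (mod 43)
22^21 = 22^(16+4+1) ≡ 42 (mod 43).
Result is 42 ≡ −1, so (22/43) = −1.

-1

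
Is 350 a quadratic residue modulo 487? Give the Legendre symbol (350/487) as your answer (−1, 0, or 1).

Euler's criterion: (350/487) ≡ 350^243 (mod 487).
350^2 ≡ 263 (mod 487)
350^4 ≡ 15 (mod 487)
350^8 ≡ 225 (mod 487)
350^16 ≡ 464 (mod 487)
350^32 ≡ 42 (mod 487)
350^64 ≡ 303 (mod 487)
350^128 ≡ 253 (mod 487)
350^243 = 350^(128+64+32+16+2+1) ≡ 486 (mod 487).
Result is 486 ≡ −1, so (350/487) = −1.

-1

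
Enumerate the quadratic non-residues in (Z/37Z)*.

2,5,6,8,13,14,15,17,18,19,20,22,23,24,29,31,32,35

Square k = 1,…,18 (k and 37−k give the same square):
1²=1, 2²=4, 3²=9, 4²=16, 5²=25, 6²=36, 7²≡12, 8²≡27, 9²≡7, 10²≡26, 11²≡10, 12²≡33, 13²≡21, 14²≡11, 15²≡3, 16²≡34, 17²≡30, 18²≡28 (mod 37).
The residues are {1, 3, 4, 7, 9, 10, 11, 12, 16, 21, 25, 26, 27, 28, 30, 33, 34, 36}; the non-residues are the remaining 18 nonzero classes.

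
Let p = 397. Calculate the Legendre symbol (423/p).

Euler's criterion: (423/397) ≡ 26^198 (mod 397).
26^2 ≡ 279 (mod 397)
26^4 ≡ 29 (mod 397)
26^8 ≡ 47 (mod 397)
26^16 ≡ 224 (mod 397)
26^32 ≡ 154 (mod 397)
26^64 ≡ 293 (mod 397)
26^128 ≡ 97 (mod 397)
26^198 = 26^(128+64+4+2) ≡ 1 (mod 397).
Result is 1, so (423/397) = 1.

1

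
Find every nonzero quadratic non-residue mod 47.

Square k = 1,…,23 (k and 47−k give the same square):
1²=1, 2²=4, 3²=9, 4²=16, 5²=25, 6²=36, 7²≡2, 8²≡17, 9²≡34, 10²≡6, 11²≡27, 12²≡3, 13²≡28, 14²≡8, 15²≡37, 16²≡21, 17²≡7, 18²≡42, 19²≡32, 20²≡24, 21²≡18, 22²≡14, 23²≡12 (mod 47).
The residues are {1, 2, 3, 4, 6, 7, 8, 9, 12, 14, 16, 17, 18, 21, 24, 25, 27, 28, 32, 34, 36, 37, 42}; the non-residues are the remaining 23 nonzero classes.

5 10 11 13 15 19 20 22 23 26 29 30 31 33 35 38 39 40 41 43 44 45 46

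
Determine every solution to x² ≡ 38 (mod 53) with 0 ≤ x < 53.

53 ≡ 1 (mod 4), so we find a root by search.
Trying successive values, 12² = 144 ≡ 38 (mod 53). The other root is 53 − 12 = 41.

12, 41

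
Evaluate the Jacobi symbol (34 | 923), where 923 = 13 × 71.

Pull out 2: since 923 ≡ 3 (mod 8), (2/923) = -1.
Reciprocity: 17 ≡ 1 and 923 ≡ 3 (mod 4), so (17/923) = +(923/17).
Reduce top mod 17: now compute (5/17).
Reciprocity: 5 ≡ 1 and 17 ≡ 1 (mod 4), so (5/17) = +(17/5).
Reduce top mod 5: now compute (2/5).
Pull out 2: since 5 ≡ 5 (mod 8), (2/5) = -1.
Reached (1/5) = 1. Collecting the sign flips along the way, the symbol is +1.

1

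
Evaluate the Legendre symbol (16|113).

1

Euler's criterion: (16/113) ≡ 16^56 (mod 113).
16^2 ≡ 30 (mod 113)
16^4 ≡ 109 (mod 113)
16^8 ≡ 16 (mod 113)
16^16 ≡ 30 (mod 113)
16^32 ≡ 109 (mod 113)
16^56 = 16^(32+16+8) ≡ 1 (mod 113).
Result is 1, so (16/113) = 1.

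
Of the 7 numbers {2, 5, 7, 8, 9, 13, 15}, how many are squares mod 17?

5

(2/17) = +1 → QR.
(5/17) = -1 → non-residue.
(7/17) = -1 → non-residue.
(8/17) = +1 → QR.
(9/17) = +1 → QR.
(13/17) = +1 → QR.
(15/17) = +1 → QR.
Total quadratic residues among the 7: 5.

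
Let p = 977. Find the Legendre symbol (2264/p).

Euler's criterion: (2264/977) ≡ 310^488 (mod 977).
310^2 ≡ 354 (mod 977)
310^4 ≡ 260 (mod 977)
310^8 ≡ 187 (mod 977)
310^16 ≡ 774 (mod 977)
310^32 ≡ 175 (mod 977)
310^64 ≡ 338 (mod 977)
310^128 ≡ 912 (mod 977)
310^256 ≡ 317 (mod 977)
310^488 = 310^(256+128+64+32+8) ≡ 976 (mod 977).
Result is 976 ≡ −1, so (2264/977) = −1.

-1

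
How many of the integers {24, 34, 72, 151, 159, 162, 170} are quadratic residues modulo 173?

4

(24/173) = +1 → QR.
(34/173) = +1 → QR.
(72/173) = -1 → non-residue.
(151/173) = +1 → QR.
(159/173) = +1 → QR.
(162/173) = -1 → non-residue.
(170/173) = -1 → non-residue.
Total quadratic residues among the 7: 4.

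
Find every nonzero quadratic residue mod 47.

Square k = 1,…,23 (k and 47−k give the same square):
1²=1, 2²=4, 3²=9, 4²=16, 5²=25, 6²=36, 7²≡2, 8²≡17, 9²≡34, 10²≡6, 11²≡27, 12²≡3, 13²≡28, 14²≡8, 15²≡37, 16²≡21, 17²≡7, 18²≡42, 19²≡32, 20²≡24, 21²≡18, 22²≡14, 23²≡12 (mod 47).
So the quadratic residues mod 47 are {1, 2, 3, 4, 6, 7, 8, 9, 12, 14, 16, 17, 18, 21, 24, 25, 27, 28, 32, 34, 36, 37, 42}.

1, 2, 3, 4, 6, 7, 8, 9, 12, 14, 16, 17, 18, 21, 24, 25, 27, 28, 32, 34, 36, 37, 42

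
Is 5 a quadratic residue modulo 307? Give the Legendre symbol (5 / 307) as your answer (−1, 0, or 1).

-1

Euler's criterion: (5/307) ≡ 5^153 (mod 307).
5^2 ≡ 25 (mod 307)
5^4 ≡ 11 (mod 307)
5^8 ≡ 121 (mod 307)
5^16 ≡ 212 (mod 307)
5^32 ≡ 122 (mod 307)
5^64 ≡ 148 (mod 307)
5^128 ≡ 107 (mod 307)
5^153 = 5^(128+16+8+1) ≡ 306 (mod 307).
Result is 306 ≡ −1, so (5/307) = −1.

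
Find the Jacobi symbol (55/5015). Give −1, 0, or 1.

0

Reciprocity: 55 ≡ 3 and 5015 ≡ 3 (mod 4), so (55/5015) = −(5015/55).
Reduce top mod 55: now compute (10/55).
Pull out 2: since 55 ≡ 7 (mod 8), (2/55) = +1.
Reciprocity: 5 ≡ 1 and 55 ≡ 3 (mod 4), so (5/55) = +(55/5).
Reduce top mod 5: now compute (0/5).
Top reduces to 0: gcd > 1, so the symbol is 0.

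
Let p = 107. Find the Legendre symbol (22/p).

Pull out 2: since 107 ≡ 3 (mod 8), (2/107) = -1.
Reciprocity: 11 ≡ 3 and 107 ≡ 3 (mod 4), so (11/107) = −(107/11).
Reduce top mod 11: now compute (8/11).
Pull out 2^3: since 11 ≡ 3 (mod 8), (2/11) = -1, so (2/11)^3 = -1.
Reached (1/11) = 1. Collecting the sign flips along the way, the symbol is -1.

-1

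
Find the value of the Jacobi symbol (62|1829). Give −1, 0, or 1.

0

Pull out 2: since 1829 ≡ 5 (mod 8), (2/1829) = -1.
Reciprocity: 31 ≡ 3 and 1829 ≡ 1 (mod 4), so (31/1829) = +(1829/31).
Reduce top mod 31: now compute (0/31).
Top reduces to 0: gcd > 1, so the symbol is 0.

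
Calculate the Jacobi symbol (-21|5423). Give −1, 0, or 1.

First reduce: -21 ≡ 5402 (mod 5423).
Pull out 2: since 5423 ≡ 7 (mod 8), (2/5423) = +1.
Reciprocity: 2701 ≡ 1 and 5423 ≡ 3 (mod 4), so (2701/5423) = +(5423/2701).
Reduce top mod 2701: now compute (21/2701).
Reciprocity: 21 ≡ 1 and 2701 ≡ 1 (mod 4), so (21/2701) = +(2701/21).
Reduce top mod 21: now compute (13/21).
Reciprocity: 13 ≡ 1 and 21 ≡ 1 (mod 4), so (13/21) = +(21/13).
Reduce top mod 13: now compute (8/13).
Pull out 2^3: since 13 ≡ 5 (mod 8), (2/13) = -1, so (2/13)^3 = -1.
Reached (1/13) = 1. Collecting the sign flips along the way, the symbol is -1.

-1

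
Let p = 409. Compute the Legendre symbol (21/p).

Euler's criterion: (21/409) ≡ 21^204 (mod 409).
21^2 ≡ 32 (mod 409)
21^4 ≡ 206 (mod 409)
21^8 ≡ 309 (mod 409)
21^16 ≡ 184 (mod 409)
21^32 ≡ 318 (mod 409)
21^64 ≡ 101 (mod 409)
21^128 ≡ 385 (mod 409)
21^204 = 21^(128+64+8+4) ≡ 408 (mod 409).
Result is 408 ≡ −1, so (21/409) = −1.

-1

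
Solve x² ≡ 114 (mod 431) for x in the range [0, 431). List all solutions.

213, 218

Since 431 ≡ 3 (mod 4), a square root of 114 is 114^((431+1)/4) = 114^108 mod 431.
Repeated squaring: 114^2≡66, 114^4≡46, 114^8≡392, 114^16≡228, 114^32≡264, 114^64≡305 (mod 431).
114^108 = 114^(64+32+8+4) ≡ 218 (mod 431).
Check: 218² = 47524 ≡ 114 (mod 431). The two roots are 213 and 218.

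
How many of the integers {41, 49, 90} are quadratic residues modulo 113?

2

(41/113) = +1 → QR.
(49/113) = +1 → QR.
(90/113) = -1 → non-residue.
Total quadratic residues among the 3: 2.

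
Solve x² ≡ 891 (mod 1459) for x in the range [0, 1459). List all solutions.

575, 884

Since 1459 ≡ 3 (mod 4), a square root of 891 is 891^((1459+1)/4) = 891^365 mod 1459.
Repeated squaring: 891^2≡185, 891^4≡668, 891^8≡1229, 891^16≡376, 891^32≡1312, 891^64≡1183, 891^128≡308, 891^256≡29 (mod 1459).
891^365 = 891^(256+64+32+8+4+1) ≡ 575 (mod 1459).
Check: 575² = 330625 ≡ 891 (mod 1459). The two roots are 575 and 884.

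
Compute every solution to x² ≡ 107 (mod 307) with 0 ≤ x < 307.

148, 159

Since 307 ≡ 3 (mod 4), a square root of 107 is 107^((307+1)/4) = 107^77 mod 307.
Repeated squaring: 107^2≡90, 107^4≡118, 107^8≡109, 107^16≡215, 107^32≡175, 107^64≡232 (mod 307).
107^77 = 107^(64+8+4+1) ≡ 148 (mod 307).
Check: 148² = 21904 ≡ 107 (mod 307). The two roots are 148 and 159.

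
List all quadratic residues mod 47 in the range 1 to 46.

1,2,3,4,6,7,8,9,12,14,16,17,18,21,24,25,27,28,32,34,36,37,42

Square k = 1,…,23 (k and 47−k give the same square):
1²=1, 2²=4, 3²=9, 4²=16, 5²=25, 6²=36, 7²≡2, 8²≡17, 9²≡34, 10²≡6, 11²≡27, 12²≡3, 13²≡28, 14²≡8, 15²≡37, 16²≡21, 17²≡7, 18²≡42, 19²≡32, 20²≡24, 21²≡18, 22²≡14, 23²≡12 (mod 47).
So the quadratic residues mod 47 are {1, 2, 3, 4, 6, 7, 8, 9, 12, 14, 16, 17, 18, 21, 24, 25, 27, 28, 32, 34, 36, 37, 42}.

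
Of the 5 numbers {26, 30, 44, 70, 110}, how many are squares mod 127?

4

(26/127) = +1 → QR.
(30/127) = +1 → QR.
(44/127) = +1 → QR.
(70/127) = +1 → QR.
(110/127) = -1 → non-residue.
Total quadratic residues among the 5: 4.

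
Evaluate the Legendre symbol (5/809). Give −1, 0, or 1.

1

Reciprocity: 5 ≡ 1 and 809 ≡ 1 (mod 4), so (5/809) = +(809/5).
Reduce top mod 5: now compute (4/5).
Pull out 2^2: since 5 ≡ 5 (mod 8), (2/5) = -1, so (2/5)^2 = +1.
Reached (1/5) = 1. Collecting the sign flips along the way, the symbol is +1.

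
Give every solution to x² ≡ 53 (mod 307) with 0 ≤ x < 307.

93, 214

Since 307 ≡ 3 (mod 4), a square root of 53 is 53^((307+1)/4) = 53^77 mod 307.
Repeated squaring: 53^2≡46, 53^4≡274, 53^8≡168, 53^16≡287, 53^32≡93, 53^64≡53 (mod 307).
53^77 = 53^(64+8+4+1) ≡ 93 (mod 307).
Check: 93² = 8649 ≡ 53 (mod 307). The two roots are 93 and 214.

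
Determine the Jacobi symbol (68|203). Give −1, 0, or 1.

1

Pull out 2^2: since 203 ≡ 3 (mod 8), (2/203) = -1, so (2/203)^2 = +1.
Reciprocity: 17 ≡ 1 and 203 ≡ 3 (mod 4), so (17/203) = +(203/17).
Reduce top mod 17: now compute (16/17).
Pull out 2^4: since 17 ≡ 1 (mod 8), (2/17) = +1, so (2/17)^4 = +1.
Reached (1/17) = 1. Collecting the sign flips along the way, the symbol is +1.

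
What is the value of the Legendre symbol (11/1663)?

Reciprocity: 11 ≡ 3 and 1663 ≡ 3 (mod 4), so (11/1663) = −(1663/11).
Reduce top mod 11: now compute (2/11).
Pull out 2: since 11 ≡ 3 (mod 8), (2/11) = -1.
Reached (1/11) = 1. Collecting the sign flips along the way, the symbol is +1.

1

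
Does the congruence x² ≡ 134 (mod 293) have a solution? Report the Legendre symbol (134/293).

Euler's criterion: (134/293) ≡ 134^146 (mod 293).
134^2 ≡ 83 (mod 293)
134^4 ≡ 150 (mod 293)
134^8 ≡ 232 (mod 293)
134^16 ≡ 205 (mod 293)
134^32 ≡ 126 (mod 293)
134^64 ≡ 54 (mod 293)
134^128 ≡ 279 (mod 293)
134^146 = 134^(128+16+2) ≡ 292 (mod 293).
Result is 292 ≡ −1, so (134/293) = −1.

-1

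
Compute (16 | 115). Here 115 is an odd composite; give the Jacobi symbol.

Pull out 2^4: since 115 ≡ 3 (mod 8), (2/115) = -1, so (2/115)^4 = +1.
Reached (1/115) = 1. Collecting the sign flips along the way, the symbol is +1.

1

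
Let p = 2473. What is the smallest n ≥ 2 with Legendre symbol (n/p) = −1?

5

(2/2473) = +1, so 2 is a residue.
(3/2473) = +1, so 3 is a residue.
(4/2473) = +1, so 4 is a residue.
(5/2473) = −1, so 5 is the smallest positive non-residue mod 2473.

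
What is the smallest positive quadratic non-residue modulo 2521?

(2/2521) = +1, so 2 is a residue.
(3/2521) = +1, so 3 is a residue.
(4/2521) = +1, so 4 is a residue.
(5/2521) = +1, so 5 is a residue.
(6/2521) = +1, so 6 is a residue.
(7/2521) = +1, so 7 is a residue.
(8/2521) = +1, so 8 is a residue.
(9/2521) = +1, so 9 is a residue.
(10/2521) = +1, so 10 is a residue.
(11/2521) = −1, so 11 is the smallest positive non-residue mod 2521.

11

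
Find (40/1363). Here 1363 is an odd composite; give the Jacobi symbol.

1

Pull out 2^3: since 1363 ≡ 3 (mod 8), (2/1363) = -1, so (2/1363)^3 = -1.
Reciprocity: 5 ≡ 1 and 1363 ≡ 3 (mod 4), so (5/1363) = +(1363/5).
Reduce top mod 5: now compute (3/5).
Reciprocity: 3 ≡ 3 and 5 ≡ 1 (mod 4), so (3/5) = +(5/3).
Reduce top mod 3: now compute (2/3).
Pull out 2: since 3 ≡ 3 (mod 8), (2/3) = -1.
Reached (1/3) = 1. Collecting the sign flips along the way, the symbol is +1.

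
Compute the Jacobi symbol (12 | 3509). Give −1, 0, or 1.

Pull out 2^2: since 3509 ≡ 5 (mod 8), (2/3509) = -1, so (2/3509)^2 = +1.
Reciprocity: 3 ≡ 3 and 3509 ≡ 1 (mod 4), so (3/3509) = +(3509/3).
Reduce top mod 3: now compute (2/3).
Pull out 2: since 3 ≡ 3 (mod 8), (2/3) = -1.
Reached (1/3) = 1. Collecting the sign flips along the way, the symbol is -1.

-1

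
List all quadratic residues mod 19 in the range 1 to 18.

Square k = 1,…,9 (k and 19−k give the same square):
1²=1, 2²=4, 3²=9, 4²=16, 5²≡6, 6²≡17, 7²≡11, 8²≡7, 9²≡5 (mod 19).
So the quadratic residues mod 19 are {1, 4, 5, 6, 7, 9, 11, 16, 17}.

1,4,5,6,7,9,11,16,17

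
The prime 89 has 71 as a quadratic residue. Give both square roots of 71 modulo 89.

89 ≡ 1 (mod 4), so we find a root by search.
Trying successive values, 31² = 961 ≡ 71 (mod 89). The other root is 89 − 31 = 58.

31, 58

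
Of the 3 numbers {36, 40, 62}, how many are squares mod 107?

(36/107) = +1 → QR.
(40/107) = +1 → QR.
(62/107) = +1 → QR.
Total quadratic residues among the 3: 3.

3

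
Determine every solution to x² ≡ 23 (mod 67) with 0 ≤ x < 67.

Since 67 ≡ 3 (mod 4), a square root of 23 is 23^((67+1)/4) = 23^17 mod 67.
Repeated squaring: 23^2≡60, 23^4≡49, 23^8≡56, 23^16≡54 (mod 67).
23^17 = 23^(16+1) ≡ 36 (mod 67).
Check: 36² = 1296 ≡ 23 (mod 67). The two roots are 31 and 36.

31, 36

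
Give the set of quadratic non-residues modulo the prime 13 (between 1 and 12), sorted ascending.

2, 5, 6, 7, 8, 11

Square k = 1,…,6 (k and 13−k give the same square):
1²=1, 2²=4, 3²=9, 4²≡3, 5²≡12, 6²≡10 (mod 13).
The residues are {1, 3, 4, 9, 10, 12}; the non-residues are the remaining 6 nonzero classes.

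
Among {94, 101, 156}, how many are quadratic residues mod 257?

0

(94/257) = -1 → non-residue.
(101/257) = -1 → non-residue.
(156/257) = -1 → non-residue.
Total quadratic residues among the 3: 0.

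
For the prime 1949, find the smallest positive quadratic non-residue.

2

(2/1949) = −1, so 2 is the smallest positive non-residue mod 1949.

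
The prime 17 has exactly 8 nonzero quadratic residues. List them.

Square k = 1,…,8 (k and 17−k give the same square):
1²=1, 2²=4, 3²=9, 4²=16, 5²≡8, 6²≡2, 7²≡15, 8²≡13 (mod 17).
So the quadratic residues mod 17 are {1, 2, 4, 8, 9, 13, 15, 16}.

1 2 4 8 9 13 15 16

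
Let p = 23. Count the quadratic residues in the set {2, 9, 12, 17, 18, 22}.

4

(2/23) = +1 → QR.
(9/23) = +1 → QR.
(12/23) = +1 → QR.
(17/23) = -1 → non-residue.
(18/23) = +1 → QR.
(22/23) = -1 → non-residue.
Total quadratic residues among the 6: 4.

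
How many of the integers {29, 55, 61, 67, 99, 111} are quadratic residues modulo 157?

(29/157) = -1 → non-residue.
(55/157) = -1 → non-residue.
(61/157) = -1 → non-residue.
(67/157) = +1 → QR.
(99/157) = +1 → QR.
(111/157) = +1 → QR.
Total quadratic residues among the 6: 3.

3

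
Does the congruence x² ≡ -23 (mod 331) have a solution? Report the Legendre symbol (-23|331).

First reduce: -23 ≡ 308 (mod 331).
Pull out 2^2: since 331 ≡ 3 (mod 8), (2/331) = -1, so (2/331)^2 = +1.
Reciprocity: 77 ≡ 1 and 331 ≡ 3 (mod 4), so (77/331) = +(331/77).
Reduce top mod 77: now compute (23/77).
Reciprocity: 23 ≡ 3 and 77 ≡ 1 (mod 4), so (23/77) = +(77/23).
Reduce top mod 23: now compute (8/23).
Pull out 2^3: since 23 ≡ 7 (mod 8), (2/23) = +1, so (2/23)^3 = +1.
Reached (1/23) = 1. Collecting the sign flips along the way, the symbol is +1.

1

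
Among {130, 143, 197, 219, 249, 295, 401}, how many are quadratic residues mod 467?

(130/467) = +1 → QR.
(143/467) = -1 → non-residue.
(197/467) = -1 → non-residue.
(219/467) = -1 → non-residue.
(249/467) = +1 → QR.
(295/467) = -1 → non-residue.
(401/467) = -1 → non-residue.
Total quadratic residues among the 7: 2.

2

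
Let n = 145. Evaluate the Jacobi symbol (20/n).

Pull out 2^2: since 145 ≡ 1 (mod 8), (2/145) = +1, so (2/145)^2 = +1.
Reciprocity: 5 ≡ 1 and 145 ≡ 1 (mod 4), so (5/145) = +(145/5).
Reduce top mod 5: now compute (0/5).
Top reduces to 0: gcd > 1, so the symbol is 0.

0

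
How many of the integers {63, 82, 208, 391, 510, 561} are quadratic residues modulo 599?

3

(63/599) = -1 → non-residue.
(82/599) = +1 → QR.
(208/599) = +1 → QR.
(391/599) = -1 → non-residue.
(510/599) = +1 → QR.
(561/599) = -1 → non-residue.
Total quadratic residues among the 6: 3.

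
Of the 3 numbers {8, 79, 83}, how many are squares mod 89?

2

(8/89) = +1 → QR.
(79/89) = +1 → QR.
(83/89) = -1 → non-residue.
Total quadratic residues among the 3: 2.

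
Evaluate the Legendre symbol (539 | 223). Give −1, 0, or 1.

Euler's criterion: (539/223) ≡ 93^111 (mod 223).
93^2 ≡ 175 (mod 223)
93^4 ≡ 74 (mod 223)
93^8 ≡ 124 (mod 223)
93^16 ≡ 212 (mod 223)
93^32 ≡ 121 (mod 223)
93^64 ≡ 146 (mod 223)
93^111 = 93^(64+32+8+4+2+1) ≡ 222 (mod 223).
Result is 222 ≡ −1, so (539/223) = −1.

-1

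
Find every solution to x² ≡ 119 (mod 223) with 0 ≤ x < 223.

66, 157

Since 223 ≡ 3 (mod 4), a square root of 119 is 119^((223+1)/4) = 119^56 mod 223.
Repeated squaring: 119^2≡112, 119^4≡56, 119^8≡14, 119^16≡196, 119^32≡60 (mod 223).
119^56 = 119^(32+16+8) ≡ 66 (mod 223).
Check: 66² = 4356 ≡ 119 (mod 223). The two roots are 66 and 157.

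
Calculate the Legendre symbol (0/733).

Top reduces to 0: gcd > 1, so the symbol is 0.

0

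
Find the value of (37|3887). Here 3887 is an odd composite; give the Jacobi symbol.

Reciprocity: 37 ≡ 1 and 3887 ≡ 3 (mod 4), so (37/3887) = +(3887/37).
Reduce top mod 37: now compute (2/37).
Pull out 2: since 37 ≡ 5 (mod 8), (2/37) = -1.
Reached (1/37) = 1. Collecting the sign flips along the way, the symbol is -1.

-1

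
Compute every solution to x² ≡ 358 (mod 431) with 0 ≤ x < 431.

Since 431 ≡ 3 (mod 4), a square root of 358 is 358^((431+1)/4) = 358^108 mod 431.
Repeated squaring: 358^2≡157, 358^4≡82, 358^8≡259, 358^16≡276, 358^32≡320, 358^64≡253 (mod 431).
358^108 = 358^(64+32+8+4) ≡ 97 (mod 431).
Check: 97² = 9409 ≡ 358 (mod 431). The two roots are 97 and 334.

97, 334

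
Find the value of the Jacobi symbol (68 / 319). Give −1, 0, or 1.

Pull out 2^2: since 319 ≡ 7 (mod 8), (2/319) = +1, so (2/319)^2 = +1.
Reciprocity: 17 ≡ 1 and 319 ≡ 3 (mod 4), so (17/319) = +(319/17).
Reduce top mod 17: now compute (13/17).
Reciprocity: 13 ≡ 1 and 17 ≡ 1 (mod 4), so (13/17) = +(17/13).
Reduce top mod 13: now compute (4/13).
Pull out 2^2: since 13 ≡ 5 (mod 8), (2/13) = -1, so (2/13)^2 = +1.
Reached (1/13) = 1. Collecting the sign flips along the way, the symbol is +1.

1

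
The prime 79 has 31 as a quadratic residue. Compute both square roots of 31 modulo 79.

Since 79 ≡ 3 (mod 4), a square root of 31 is 31^((79+1)/4) = 31^20 mod 79.
Repeated squaring: 31^2≡13, 31^4≡11, 31^8≡42, 31^16≡26 (mod 79).
31^20 = 31^(16+4) ≡ 49 (mod 79).
Check: 49² = 2401 ≡ 31 (mod 79). The two roots are 30 and 49.

30, 49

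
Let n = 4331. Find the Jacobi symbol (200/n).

-1

Pull out 2^3: since 4331 ≡ 3 (mod 8), (2/4331) = -1, so (2/4331)^3 = -1.
Reciprocity: 25 ≡ 1 and 4331 ≡ 3 (mod 4), so (25/4331) = +(4331/25).
Reduce top mod 25: now compute (6/25).
Pull out 2: since 25 ≡ 1 (mod 8), (2/25) = +1.
Reciprocity: 3 ≡ 3 and 25 ≡ 1 (mod 4), so (3/25) = +(25/3).
Reduce top mod 3: now compute (1/3).
Reached (1/3) = 1. Collecting the sign flips along the way, the symbol is -1.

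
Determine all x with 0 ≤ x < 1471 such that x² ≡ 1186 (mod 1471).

223, 1248

Since 1471 ≡ 3 (mod 4), a square root of 1186 is 1186^((1471+1)/4) = 1186^368 mod 1471.
Repeated squaring: 1186^2≡320, 1186^4≡901, 1186^8≡1280, 1186^16≡1177, 1186^32≡1118, 1186^64≡1045, 1186^128≡543, 1186^256≡649 (mod 1471).
1186^368 = 1186^(256+64+32+16) ≡ 1248 (mod 1471).
Check: 1248² = 1557504 ≡ 1186 (mod 1471). The two roots are 223 and 1248.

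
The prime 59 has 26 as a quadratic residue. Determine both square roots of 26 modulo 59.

12, 47

Since 59 ≡ 3 (mod 4), a square root of 26 is 26^((59+1)/4) = 26^15 mod 59.
Repeated squaring: 26^2≡27, 26^4≡21, 26^8≡28 (mod 59).
26^15 = 26^(8+4+2+1) ≡ 12 (mod 59).
Check: 12² = 144 ≡ 26 (mod 59). The two roots are 12 and 47.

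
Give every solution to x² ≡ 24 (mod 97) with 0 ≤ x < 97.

97 ≡ 1 (mod 4), so we find a root by search.
Trying successive values, 11² = 121 ≡ 24 (mod 97). The other root is 97 − 11 = 86.

11, 86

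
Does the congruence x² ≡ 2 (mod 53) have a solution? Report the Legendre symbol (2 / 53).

-1

Pull out 2: since 53 ≡ 5 (mod 8), (2/53) = -1.
Reached (1/53) = 1. Collecting the sign flips along the way, the symbol is -1.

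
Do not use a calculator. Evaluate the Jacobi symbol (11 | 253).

Reciprocity: 11 ≡ 3 and 253 ≡ 1 (mod 4), so (11/253) = +(253/11).
Reduce top mod 11: now compute (0/11).
Top reduces to 0: gcd > 1, so the symbol is 0.

0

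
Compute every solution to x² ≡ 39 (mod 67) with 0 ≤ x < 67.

Since 67 ≡ 3 (mod 4), a square root of 39 is 39^((67+1)/4) = 39^17 mod 67.
Repeated squaring: 39^2≡47, 39^4≡65, 39^8≡4, 39^16≡16 (mod 67).
39^17 = 39^(16+1) ≡ 21 (mod 67).
Check: 21² = 441 ≡ 39 (mod 67). The two roots are 21 and 46.

21, 46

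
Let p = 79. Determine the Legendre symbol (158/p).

First reduce: 158 ≡ 0 (mod 79).
Top reduces to 0: gcd > 1, so the symbol is 0.

0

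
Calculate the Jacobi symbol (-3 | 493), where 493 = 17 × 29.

First reduce: -3 ≡ 490 (mod 493).
Pull out 2: since 493 ≡ 5 (mod 8), (2/493) = -1.
Reciprocity: 245 ≡ 1 and 493 ≡ 1 (mod 4), so (245/493) = +(493/245).
Reduce top mod 245: now compute (3/245).
Reciprocity: 3 ≡ 3 and 245 ≡ 1 (mod 4), so (3/245) = +(245/3).
Reduce top mod 3: now compute (2/3).
Pull out 2: since 3 ≡ 3 (mod 8), (2/3) = -1.
Reached (1/3) = 1. Collecting the sign flips along the way, the symbol is +1.

1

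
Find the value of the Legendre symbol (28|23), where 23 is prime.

First reduce: 28 ≡ 5 (mod 23).
Reciprocity: 5 ≡ 1 and 23 ≡ 3 (mod 4), so (5/23) = +(23/5).
Reduce top mod 5: now compute (3/5).
Reciprocity: 3 ≡ 3 and 5 ≡ 1 (mod 4), so (3/5) = +(5/3).
Reduce top mod 3: now compute (2/3).
Pull out 2: since 3 ≡ 3 (mod 8), (2/3) = -1.
Reached (1/3) = 1. Collecting the sign flips along the way, the symbol is -1.

-1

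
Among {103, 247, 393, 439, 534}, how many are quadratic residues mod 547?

2

(103/547) = -1 → non-residue.
(247/547) = +1 → QR.
(393/547) = -1 → non-residue.
(439/547) = +1 → QR.
(534/547) = -1 → non-residue.
Total quadratic residues among the 5: 2.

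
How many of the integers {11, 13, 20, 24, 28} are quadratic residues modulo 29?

(11/29) = -1 → non-residue.
(13/29) = +1 → QR.
(20/29) = +1 → QR.
(24/29) = +1 → QR.
(28/29) = +1 → QR.
Total quadratic residues among the 5: 4.

4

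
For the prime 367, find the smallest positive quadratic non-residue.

(2/367) = +1, so 2 is a residue.
(3/367) = −1, so 3 is the smallest positive non-residue mod 367.

3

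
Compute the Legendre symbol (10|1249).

Pull out 2: since 1249 ≡ 1 (mod 8), (2/1249) = +1.
Reciprocity: 5 ≡ 1 and 1249 ≡ 1 (mod 4), so (5/1249) = +(1249/5).
Reduce top mod 5: now compute (4/5).
Pull out 2^2: since 5 ≡ 5 (mod 8), (2/5) = -1, so (2/5)^2 = +1.
Reached (1/5) = 1. Collecting the sign flips along the way, the symbol is +1.

1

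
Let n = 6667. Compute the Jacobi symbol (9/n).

1

Reciprocity: 9 ≡ 1 and 6667 ≡ 3 (mod 4), so (9/6667) = +(6667/9).
Reduce top mod 9: now compute (7/9).
Reciprocity: 7 ≡ 3 and 9 ≡ 1 (mod 4), so (7/9) = +(9/7).
Reduce top mod 7: now compute (2/7).
Pull out 2: since 7 ≡ 7 (mod 8), (2/7) = +1.
Reached (1/7) = 1. Collecting the sign flips along the way, the symbol is +1.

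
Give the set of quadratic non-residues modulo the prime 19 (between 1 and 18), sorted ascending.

2 3 8 10 12 13 14 15 18

Square k = 1,…,9 (k and 19−k give the same square):
1²=1, 2²=4, 3²=9, 4²=16, 5²≡6, 6²≡17, 7²≡11, 8²≡7, 9²≡5 (mod 19).
The residues are {1, 4, 5, 6, 7, 9, 11, 16, 17}; the non-residues are the remaining 9 nonzero classes.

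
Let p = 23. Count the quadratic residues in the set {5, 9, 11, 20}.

(5/23) = -1 → non-residue.
(9/23) = +1 → QR.
(11/23) = -1 → non-residue.
(20/23) = -1 → non-residue.
Total quadratic residues among the 4: 1.

1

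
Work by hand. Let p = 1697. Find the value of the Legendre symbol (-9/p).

First reduce: -9 ≡ 1688 (mod 1697).
Pull out 2^3: since 1697 ≡ 1 (mod 8), (2/1697) = +1, so (2/1697)^3 = +1.
Reciprocity: 211 ≡ 3 and 1697 ≡ 1 (mod 4), so (211/1697) = +(1697/211).
Reduce top mod 211: now compute (9/211).
Reciprocity: 9 ≡ 1 and 211 ≡ 3 (mod 4), so (9/211) = +(211/9).
Reduce top mod 9: now compute (4/9).
Pull out 2^2: since 9 ≡ 1 (mod 8), (2/9) = +1, so (2/9)^2 = +1.
Reached (1/9) = 1. Collecting the sign flips along the way, the symbol is +1.

1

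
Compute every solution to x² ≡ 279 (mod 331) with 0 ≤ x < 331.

96, 235

Since 331 ≡ 3 (mod 4), a square root of 279 is 279^((331+1)/4) = 279^83 mod 331.
Repeated squaring: 279^2≡56, 279^4≡157, 279^8≡155, 279^16≡193, 279^32≡177, 279^64≡215 (mod 331).
279^83 = 279^(64+16+2+1) ≡ 96 (mod 331).
Check: 96² = 9216 ≡ 279 (mod 331). The two roots are 96 and 235.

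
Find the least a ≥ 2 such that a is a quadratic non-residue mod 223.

3

(2/223) = +1, so 2 is a residue.
(3/223) = −1, so 3 is the smallest positive non-residue mod 223.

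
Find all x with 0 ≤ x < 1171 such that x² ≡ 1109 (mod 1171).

Since 1171 ≡ 3 (mod 4), a square root of 1109 is 1109^((1171+1)/4) = 1109^293 mod 1171.
Repeated squaring: 1109^2≡331, 1109^4≡658, 1109^8≡865, 1109^16≡1127, 1109^32≡765, 1109^64≡896, 1109^128≡681, 1109^256≡45 (mod 1171).
1109^293 = 1109^(256+32+4+1) ≡ 249 (mod 1171).
Check: 249² = 62001 ≡ 1109 (mod 1171). The two roots are 249 and 922.

249, 922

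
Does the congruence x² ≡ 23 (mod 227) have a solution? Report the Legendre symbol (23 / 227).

1

Euler's criterion: (23/227) ≡ 23^113 (mod 227).
23^2 ≡ 75 (mod 227)
23^4 ≡ 177 (mod 227)
23^8 ≡ 3 (mod 227)
23^16 ≡ 9 (mod 227)
23^32 ≡ 81 (mod 227)
23^64 ≡ 205 (mod 227)
23^113 = 23^(64+32+16+1) ≡ 1 (mod 227).
Result is 1, so (23/227) = 1.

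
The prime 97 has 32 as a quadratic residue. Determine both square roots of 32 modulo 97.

97 ≡ 1 (mod 4), so we find a root by search.
Trying successive values, 41² = 1681 ≡ 32 (mod 97). The other root is 97 − 41 = 56.

41, 56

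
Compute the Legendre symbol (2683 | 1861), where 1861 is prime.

1

First reduce: 2683 ≡ 822 (mod 1861).
Pull out 2: since 1861 ≡ 5 (mod 8), (2/1861) = -1.
Reciprocity: 411 ≡ 3 and 1861 ≡ 1 (mod 4), so (411/1861) = +(1861/411).
Reduce top mod 411: now compute (217/411).
Reciprocity: 217 ≡ 1 and 411 ≡ 3 (mod 4), so (217/411) = +(411/217).
Reduce top mod 217: now compute (194/217).
Pull out 2: since 217 ≡ 1 (mod 8), (2/217) = +1.
Reciprocity: 97 ≡ 1 and 217 ≡ 1 (mod 4), so (97/217) = +(217/97).
Reduce top mod 97: now compute (23/97).
Reciprocity: 23 ≡ 3 and 97 ≡ 1 (mod 4), so (23/97) = +(97/23).
Reduce top mod 23: now compute (5/23).
Reciprocity: 5 ≡ 1 and 23 ≡ 3 (mod 4), so (5/23) = +(23/5).
Reduce top mod 5: now compute (3/5).
Reciprocity: 3 ≡ 3 and 5 ≡ 1 (mod 4), so (3/5) = +(5/3).
Reduce top mod 3: now compute (2/3).
Pull out 2: since 3 ≡ 3 (mod 8), (2/3) = -1.
Reached (1/3) = 1. Collecting the sign flips along the way, the symbol is +1.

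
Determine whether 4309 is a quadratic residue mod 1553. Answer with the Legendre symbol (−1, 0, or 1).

First reduce: 4309 ≡ 1203 (mod 1553).
Reciprocity: 1203 ≡ 3 and 1553 ≡ 1 (mod 4), so (1203/1553) = +(1553/1203).
Reduce top mod 1203: now compute (350/1203).
Pull out 2: since 1203 ≡ 3 (mod 8), (2/1203) = -1.
Reciprocity: 175 ≡ 3 and 1203 ≡ 3 (mod 4), so (175/1203) = −(1203/175).
Reduce top mod 175: now compute (153/175).
Reciprocity: 153 ≡ 1 and 175 ≡ 3 (mod 4), so (153/175) = +(175/153).
Reduce top mod 153: now compute (22/153).
Pull out 2: since 153 ≡ 1 (mod 8), (2/153) = +1.
Reciprocity: 11 ≡ 3 and 153 ≡ 1 (mod 4), so (11/153) = +(153/11).
Reduce top mod 11: now compute (10/11).
Pull out 2: since 11 ≡ 3 (mod 8), (2/11) = -1.
Reciprocity: 5 ≡ 1 and 11 ≡ 3 (mod 4), so (5/11) = +(11/5).
Reduce top mod 5: now compute (1/5).
Reached (1/5) = 1. Collecting the sign flips along the way, the symbol is -1.

-1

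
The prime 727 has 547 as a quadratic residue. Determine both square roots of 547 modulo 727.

170, 557

Since 727 ≡ 3 (mod 4), a square root of 547 is 547^((727+1)/4) = 547^182 mod 727.
Repeated squaring: 547^2≡412, 547^4≡353, 547^8≡292, 547^16≡205, 547^32≡586, 547^64≡252, 547^128≡255 (mod 727).
547^182 = 547^(128+32+16+4+2) ≡ 557 (mod 727).
Check: 557² = 310249 ≡ 547 (mod 727). The two roots are 170 and 557.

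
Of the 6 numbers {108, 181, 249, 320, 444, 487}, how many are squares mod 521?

(108/521) = -1 → non-residue.
(181/521) = -1 → non-residue.
(249/521) = -1 → non-residue.
(320/521) = +1 → QR.
(444/521) = -1 → non-residue.
(487/521) = -1 → non-residue.
Total quadratic residues among the 6: 1.

1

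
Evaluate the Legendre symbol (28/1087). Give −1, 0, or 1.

-1

Pull out 2^2: since 1087 ≡ 7 (mod 8), (2/1087) = +1, so (2/1087)^2 = +1.
Reciprocity: 7 ≡ 3 and 1087 ≡ 3 (mod 4), so (7/1087) = −(1087/7).
Reduce top mod 7: now compute (2/7).
Pull out 2: since 7 ≡ 7 (mod 8), (2/7) = +1.
Reached (1/7) = 1. Collecting the sign flips along the way, the symbol is -1.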